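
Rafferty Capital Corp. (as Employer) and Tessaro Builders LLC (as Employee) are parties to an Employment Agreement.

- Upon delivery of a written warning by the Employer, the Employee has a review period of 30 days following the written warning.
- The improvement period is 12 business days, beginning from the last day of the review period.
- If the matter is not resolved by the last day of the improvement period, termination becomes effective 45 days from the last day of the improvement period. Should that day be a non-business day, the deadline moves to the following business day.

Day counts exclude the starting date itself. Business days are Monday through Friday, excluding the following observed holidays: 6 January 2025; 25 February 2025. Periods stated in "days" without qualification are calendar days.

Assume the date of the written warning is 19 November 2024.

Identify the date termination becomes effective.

21 February 2025

The last day of the review period: 19 November 2024 + 30 days = 19 December 2024.
From Thursday, 19 December 2024, 12 business days (Dec 20, Dec 23, Dec 24, Dec 25, …, Jan 2, Jan 3, Jan 7, skipping weekends and the listed holiday on Jan 6) brings us to Tuesday, 7 January 2025, which is the last day of the improvement period.
Adding 45 calendar days to 7 January 2025 gives 21 February 2025, which is the date termination becomes effective. 21 February 2025 is a Friday and is not a listed holiday, so no roll-forward applies.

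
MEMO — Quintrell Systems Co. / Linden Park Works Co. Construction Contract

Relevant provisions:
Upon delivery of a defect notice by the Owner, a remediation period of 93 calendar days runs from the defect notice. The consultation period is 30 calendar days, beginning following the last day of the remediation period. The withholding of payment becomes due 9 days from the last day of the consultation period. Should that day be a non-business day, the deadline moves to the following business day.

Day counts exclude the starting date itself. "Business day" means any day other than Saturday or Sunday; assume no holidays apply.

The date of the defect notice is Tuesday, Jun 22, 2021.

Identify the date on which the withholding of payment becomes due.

The last day of the remediation period: Jun 22, 2021 + 93 days = Sep 23, 2021.
The last day of the consultation period: 30 calendar days after Sep 23, 2021 is Oct 23, 2021.
The date on which the withholding of payment becomes due: 9 calendar days after Oct 23, 2021 is Nov 1, 2021. Nov 1, 2021 is a Monday, so no roll-forward applies.

Nov 1, 2021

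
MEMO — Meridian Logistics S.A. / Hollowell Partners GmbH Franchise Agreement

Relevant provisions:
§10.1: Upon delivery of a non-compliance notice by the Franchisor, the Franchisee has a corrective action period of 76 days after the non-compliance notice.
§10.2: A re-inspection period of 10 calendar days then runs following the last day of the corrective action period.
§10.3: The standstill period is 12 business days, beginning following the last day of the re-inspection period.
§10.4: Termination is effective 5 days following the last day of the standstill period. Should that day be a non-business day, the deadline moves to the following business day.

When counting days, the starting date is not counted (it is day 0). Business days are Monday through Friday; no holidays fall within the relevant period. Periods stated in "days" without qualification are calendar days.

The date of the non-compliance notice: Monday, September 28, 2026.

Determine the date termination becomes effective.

Adding 76 calendar days to September 28, 2026 gives December 13, 2026, which is the last day of the corrective action period.
The last day of the re-inspection period: December 13, 2026 + 10 days = December 23, 2026.
The last day of the standstill period: counting 12 business days from Wednesday, December 23, 2026 (Dec 24, Dec 25, Dec 28, Dec 29, …, Jan 6, Jan 7, Jan 8, skipping weekends) reaches Friday, January 8, 2027.
Adding 5 calendar days to January 8, 2027 gives January 13, 2027, which is the date termination becomes effective. January 13, 2027 is a Wednesday, so no roll-forward applies.

January 13, 2027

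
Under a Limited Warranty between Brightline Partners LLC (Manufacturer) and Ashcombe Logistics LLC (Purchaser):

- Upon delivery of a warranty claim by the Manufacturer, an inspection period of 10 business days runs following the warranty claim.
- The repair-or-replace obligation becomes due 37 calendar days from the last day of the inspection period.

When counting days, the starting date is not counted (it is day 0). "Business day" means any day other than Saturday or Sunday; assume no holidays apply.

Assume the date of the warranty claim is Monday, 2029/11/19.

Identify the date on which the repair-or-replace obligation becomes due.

The last day of the inspection period: 10 business days after Monday, 2029/11/19, skipping weekends — Nov 20, Nov 21, Nov 22, Nov 23, Nov 26, Nov 27, Nov 28, Nov 29, Nov 30, Dec 3 — lands on Monday, 2029/12/03.
The date on which the repair-or-replace obligation becomes due: 2029/12/03 + 37 days = 2030/01/09.

2030/01/09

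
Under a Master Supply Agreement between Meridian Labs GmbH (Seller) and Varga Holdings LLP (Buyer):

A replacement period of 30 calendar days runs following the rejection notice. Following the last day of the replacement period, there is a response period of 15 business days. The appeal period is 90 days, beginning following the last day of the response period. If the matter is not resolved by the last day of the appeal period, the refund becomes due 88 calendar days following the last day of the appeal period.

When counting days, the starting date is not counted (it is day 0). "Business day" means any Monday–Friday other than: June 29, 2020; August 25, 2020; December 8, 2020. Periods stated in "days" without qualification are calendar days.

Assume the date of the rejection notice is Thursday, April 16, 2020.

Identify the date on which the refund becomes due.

November 30, 2020

Adding 30 calendar days to April 16, 2020 gives May 16, 2020, which is the last day of the replacement period.
From Saturday, May 16, 2020, 15 business days (May 18, May 19, May 20, May 21, …, Jun 3, Jun 4, Jun 5, skipping weekends) brings us to Friday, June 5, 2020, which is the last day of the response period.
Adding 90 calendar days to June 5, 2020 gives September 3, 2020, which is the last day of the appeal period.
The date on which the refund becomes due: 88 calendar days after September 3, 2020 is November 30, 2020.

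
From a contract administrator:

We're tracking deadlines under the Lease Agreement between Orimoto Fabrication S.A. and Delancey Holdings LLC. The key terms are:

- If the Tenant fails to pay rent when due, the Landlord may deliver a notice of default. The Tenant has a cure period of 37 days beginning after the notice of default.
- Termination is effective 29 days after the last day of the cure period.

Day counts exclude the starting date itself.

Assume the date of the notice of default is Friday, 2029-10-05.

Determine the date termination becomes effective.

2029-12-10

The last day of the cure period: 2029-10-05 + 37 days = 2029-11-11.
The date termination becomes effective: 29 calendar days after 2029-11-11 is 2029-12-10.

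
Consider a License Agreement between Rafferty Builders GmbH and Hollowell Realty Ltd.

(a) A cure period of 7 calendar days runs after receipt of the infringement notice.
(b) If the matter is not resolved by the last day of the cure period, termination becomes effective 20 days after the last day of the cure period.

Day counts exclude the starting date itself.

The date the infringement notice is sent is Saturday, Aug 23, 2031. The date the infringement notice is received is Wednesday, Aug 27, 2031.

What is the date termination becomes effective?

Adding 7 calendar days to Aug 27, 2031 gives Sep 3, 2031, which is the last day of the cure period.
Adding 20 calendar days to Sep 3, 2031 gives Sep 23, 2031, which is the date termination becomes effective.

Sep 23, 2031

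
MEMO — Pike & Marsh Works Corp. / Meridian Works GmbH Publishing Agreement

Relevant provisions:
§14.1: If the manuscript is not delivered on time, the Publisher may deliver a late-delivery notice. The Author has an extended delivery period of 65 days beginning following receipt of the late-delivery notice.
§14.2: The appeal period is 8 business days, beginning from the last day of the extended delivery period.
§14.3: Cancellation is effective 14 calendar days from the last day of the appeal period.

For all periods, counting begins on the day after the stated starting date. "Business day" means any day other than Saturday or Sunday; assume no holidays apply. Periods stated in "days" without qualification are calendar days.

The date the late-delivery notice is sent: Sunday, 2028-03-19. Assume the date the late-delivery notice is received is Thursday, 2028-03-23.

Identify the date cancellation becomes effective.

Adding 65 calendar days to 2028-03-23 gives 2028-05-27, which is the last day of the extended delivery period.
The last day of the appeal period: counting 8 business days from Saturday, 2028-05-27 (May 29, May 30, May 31, Jun 1, Jun 2, Jun 5, Jun 6, Jun 7, skipping weekends) reaches Wednesday, 2028-06-07.
Adding 14 calendar days to 2028-06-07 gives 2028-06-21, which is the date cancellation becomes effective.

2028-06-21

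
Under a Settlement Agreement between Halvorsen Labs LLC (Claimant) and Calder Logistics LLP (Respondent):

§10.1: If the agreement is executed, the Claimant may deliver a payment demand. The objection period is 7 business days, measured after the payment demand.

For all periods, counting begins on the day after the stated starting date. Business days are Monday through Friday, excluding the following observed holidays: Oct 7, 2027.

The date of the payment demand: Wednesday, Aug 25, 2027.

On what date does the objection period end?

Sep 3, 2027

From Wednesday, Aug 25, 2027, 7 business days (Aug 26, Aug 27, Aug 30, Aug 31, Sep 1, Sep 2, Sep 3, skipping weekends) brings us to Friday, Sep 3, 2027, which is the last day of the objection period.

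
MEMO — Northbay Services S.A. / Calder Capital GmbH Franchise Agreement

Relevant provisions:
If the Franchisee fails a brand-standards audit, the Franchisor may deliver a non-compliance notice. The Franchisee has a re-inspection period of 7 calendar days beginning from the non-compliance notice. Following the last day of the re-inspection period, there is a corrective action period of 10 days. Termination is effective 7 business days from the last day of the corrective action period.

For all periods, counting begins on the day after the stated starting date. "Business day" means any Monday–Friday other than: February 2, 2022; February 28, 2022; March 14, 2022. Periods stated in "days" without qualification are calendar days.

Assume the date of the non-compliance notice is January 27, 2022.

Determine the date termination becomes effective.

The last day of the re-inspection period: 7 calendar days after January 27, 2022 is February 3, 2022.
The last day of the corrective action period: February 3, 2022 + 10 days = February 13, 2022.
The date termination becomes effective: counting 7 business days from Sunday, February 13, 2022 (Feb 14, Feb 15, Feb 16, Feb 17, Feb 18, Feb 21, Feb 22, skipping weekends) reaches Tuesday, February 22, 2022.

February 22, 2022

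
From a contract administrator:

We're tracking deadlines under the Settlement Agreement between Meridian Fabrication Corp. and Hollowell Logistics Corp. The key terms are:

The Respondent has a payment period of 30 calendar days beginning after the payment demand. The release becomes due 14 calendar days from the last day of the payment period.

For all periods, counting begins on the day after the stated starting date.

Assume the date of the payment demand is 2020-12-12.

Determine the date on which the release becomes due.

The last day of the payment period: 30 calendar days after 2020-12-12 is 2021-01-11.
The date on which the release becomes due: 14 calendar days after 2021-01-11 is 2021-01-25.

2021-01-25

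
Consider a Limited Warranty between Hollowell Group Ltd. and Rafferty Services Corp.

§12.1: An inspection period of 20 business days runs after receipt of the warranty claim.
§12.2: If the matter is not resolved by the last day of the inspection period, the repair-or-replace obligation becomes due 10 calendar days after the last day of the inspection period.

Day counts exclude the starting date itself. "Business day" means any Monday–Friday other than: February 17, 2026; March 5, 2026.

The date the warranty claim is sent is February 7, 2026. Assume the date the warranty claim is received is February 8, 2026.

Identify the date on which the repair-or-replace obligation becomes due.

March 20, 2026

The last day of the inspection period: 20 business days after Sunday, February 8, 2026, skipping weekends and the listed holidays on Feb 17, Mar 5 — Feb 9, Feb 10, Feb 11, Feb 12, …, Mar 6, Mar 9, Mar 10 — lands on Tuesday, March 10, 2026.
The date on which the repair-or-replace obligation becomes due: 10 calendar days after March 10, 2026 is March 20, 2026.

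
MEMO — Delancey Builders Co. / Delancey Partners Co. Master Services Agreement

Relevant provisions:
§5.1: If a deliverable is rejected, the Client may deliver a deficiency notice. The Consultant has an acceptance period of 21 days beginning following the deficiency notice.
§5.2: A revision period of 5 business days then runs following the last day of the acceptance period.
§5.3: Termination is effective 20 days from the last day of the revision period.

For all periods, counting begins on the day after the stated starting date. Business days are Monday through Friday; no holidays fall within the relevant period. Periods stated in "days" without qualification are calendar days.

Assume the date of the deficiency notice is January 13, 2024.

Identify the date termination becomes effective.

The last day of the acceptance period: 21 calendar days after January 13, 2024 is February 3, 2024.
The last day of the revision period: 5 business days after Saturday, February 3, 2024, skipping weekends — Feb 5, Feb 6, Feb 7, Feb 8, Feb 9 — lands on Friday, February 9, 2024.
The date termination becomes effective: February 9, 2024 + 20 days = February 29, 2024.

February 29, 2024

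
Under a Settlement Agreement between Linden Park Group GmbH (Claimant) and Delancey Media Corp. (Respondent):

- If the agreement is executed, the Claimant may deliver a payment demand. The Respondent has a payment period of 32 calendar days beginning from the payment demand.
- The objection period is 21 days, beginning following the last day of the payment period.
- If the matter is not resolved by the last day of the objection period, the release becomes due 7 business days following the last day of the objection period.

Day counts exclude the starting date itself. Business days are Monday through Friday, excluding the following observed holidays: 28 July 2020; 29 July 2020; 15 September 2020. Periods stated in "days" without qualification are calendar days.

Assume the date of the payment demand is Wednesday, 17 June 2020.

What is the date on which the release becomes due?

The last day of the payment period: 32 calendar days after 17 June 2020 is 19 July 2020.
The last day of the objection period: 19 July 2020 + 21 days = 9 August 2020.
The date on which the release becomes due: 7 business days after Sunday, 9 August 2020, skipping weekends — Aug 10, Aug 11, Aug 12, Aug 13, Aug 14, Aug 17, Aug 18 — lands on Tuesday, 18 August 2020.

18 August 2020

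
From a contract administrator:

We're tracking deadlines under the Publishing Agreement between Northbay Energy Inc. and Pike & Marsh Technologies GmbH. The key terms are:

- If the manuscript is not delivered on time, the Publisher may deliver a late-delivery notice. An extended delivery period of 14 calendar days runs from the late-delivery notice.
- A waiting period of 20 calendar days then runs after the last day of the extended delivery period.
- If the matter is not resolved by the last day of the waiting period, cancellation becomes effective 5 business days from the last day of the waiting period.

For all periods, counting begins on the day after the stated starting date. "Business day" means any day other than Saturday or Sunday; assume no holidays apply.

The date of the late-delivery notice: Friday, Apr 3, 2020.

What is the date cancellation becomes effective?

The last day of the extended delivery period: Apr 3, 2020 + 14 days = Apr 17, 2020.
The last day of the waiting period: 20 calendar days after Apr 17, 2020 is May 7, 2020.
The date cancellation becomes effective: 5 business days after Thursday, May 7, 2020, skipping weekends — May 8, May 11, May 12, May 13, May 14 — lands on Thursday, May 14, 2020.

May 14, 2020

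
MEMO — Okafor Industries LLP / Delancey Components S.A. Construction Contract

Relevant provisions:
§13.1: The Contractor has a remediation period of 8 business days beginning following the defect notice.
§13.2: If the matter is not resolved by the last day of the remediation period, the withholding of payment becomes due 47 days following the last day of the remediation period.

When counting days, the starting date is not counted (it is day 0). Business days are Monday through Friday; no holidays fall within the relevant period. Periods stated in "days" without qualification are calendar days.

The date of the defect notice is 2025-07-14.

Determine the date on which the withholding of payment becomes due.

The last day of the remediation period: counting 8 business days from Monday, 2025-07-14 (Jul 15, Jul 16, Jul 17, Jul 18, Jul 21, Jul 22, Jul 23, Jul 24, skipping weekends) reaches Thursday, 2025-07-24.
The date on which the withholding of payment becomes due: 2025-07-24 + 47 days = 2025-09-09.

2025-09-09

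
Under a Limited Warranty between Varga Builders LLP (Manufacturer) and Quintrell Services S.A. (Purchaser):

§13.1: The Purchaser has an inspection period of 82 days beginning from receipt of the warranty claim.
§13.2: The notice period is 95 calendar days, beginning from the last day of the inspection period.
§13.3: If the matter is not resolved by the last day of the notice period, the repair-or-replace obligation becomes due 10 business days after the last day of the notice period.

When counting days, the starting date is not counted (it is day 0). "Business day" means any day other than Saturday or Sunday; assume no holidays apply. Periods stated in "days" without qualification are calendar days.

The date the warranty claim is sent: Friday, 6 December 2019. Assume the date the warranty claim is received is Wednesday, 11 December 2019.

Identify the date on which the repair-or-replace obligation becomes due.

The last day of the inspection period: 11 December 2019 + 82 days = 2 March 2020.
The last day of the notice period: 95 calendar days after 2 March 2020 is 5 June 2020.
The date on which the repair-or-replace obligation becomes due: 10 business days after Friday, 5 June 2020, skipping weekends — Jun 8, Jun 9, Jun 10, Jun 11, Jun 12, Jun 15, Jun 16, Jun 17, Jun 18, Jun 19 — lands on Friday, 19 June 2020.

19 June 2020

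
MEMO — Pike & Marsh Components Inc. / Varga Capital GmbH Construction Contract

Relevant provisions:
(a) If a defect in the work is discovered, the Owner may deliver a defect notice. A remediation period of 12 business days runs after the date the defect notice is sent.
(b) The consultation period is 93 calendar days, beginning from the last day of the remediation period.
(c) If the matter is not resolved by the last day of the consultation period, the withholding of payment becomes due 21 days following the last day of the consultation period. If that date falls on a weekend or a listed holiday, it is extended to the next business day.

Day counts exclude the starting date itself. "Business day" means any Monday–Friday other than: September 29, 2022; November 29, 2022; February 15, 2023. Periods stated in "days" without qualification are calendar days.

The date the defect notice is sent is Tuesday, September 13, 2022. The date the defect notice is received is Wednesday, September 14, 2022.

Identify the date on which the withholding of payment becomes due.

January 23, 2023

The last day of the remediation period: counting 12 business days from Tuesday, September 13, 2022 (Sep 14, Sep 15, Sep 16, Sep 19, …, Sep 27, Sep 28, Sep 30, skipping weekends and the listed holiday on Sep 29) reaches Friday, September 30, 2022.
The last day of the consultation period: 93 calendar days after September 30, 2022 is January 1, 2023.
The date on which the withholding of payment becomes due: 21 calendar days after January 1, 2023 is January 22, 2023. That falls on a Sunday, so it rolls to the next business day, Monday, January 23, 2023.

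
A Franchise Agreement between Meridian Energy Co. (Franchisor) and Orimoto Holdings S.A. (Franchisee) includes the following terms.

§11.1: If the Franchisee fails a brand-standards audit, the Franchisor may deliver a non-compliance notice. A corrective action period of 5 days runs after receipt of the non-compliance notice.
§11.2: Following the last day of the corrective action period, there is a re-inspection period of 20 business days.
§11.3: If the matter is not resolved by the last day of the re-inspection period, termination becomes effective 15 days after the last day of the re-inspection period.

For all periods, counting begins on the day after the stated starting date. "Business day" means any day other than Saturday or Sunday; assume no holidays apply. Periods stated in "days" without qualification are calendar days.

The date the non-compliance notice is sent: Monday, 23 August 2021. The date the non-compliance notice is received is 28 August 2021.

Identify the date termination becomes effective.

The last day of the corrective action period: 28 August 2021 + 5 days = 2 September 2021.
From Thursday, 2 September 2021, 20 business days (Sep 3, Sep 6, Sep 7, Sep 8, …, Sep 28, Sep 29, Sep 30, skipping weekends) brings us to Thursday, 30 September 2021, which is the last day of the re-inspection period.
The date termination becomes effective: 15 calendar days after 30 September 2021 is 15 October 2021.

15 October 2021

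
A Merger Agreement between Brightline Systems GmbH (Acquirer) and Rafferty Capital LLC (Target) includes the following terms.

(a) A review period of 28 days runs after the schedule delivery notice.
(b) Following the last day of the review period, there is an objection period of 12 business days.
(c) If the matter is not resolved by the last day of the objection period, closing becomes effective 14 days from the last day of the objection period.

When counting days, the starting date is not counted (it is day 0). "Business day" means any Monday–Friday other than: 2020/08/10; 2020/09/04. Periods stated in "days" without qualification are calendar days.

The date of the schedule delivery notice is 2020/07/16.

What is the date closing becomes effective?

The last day of the review period: 2020/07/16 + 28 days = 2020/08/13.
The last day of the objection period: 12 business days after Thursday, 2020/08/13, skipping weekends — Aug 14, Aug 17, Aug 18, Aug 19, …, Aug 27, Aug 28, Aug 31 — lands on Monday, 2020/08/31.
The date closing becomes effective: 14 calendar days after 2020/08/31 is 2020/09/14.

2020/09/14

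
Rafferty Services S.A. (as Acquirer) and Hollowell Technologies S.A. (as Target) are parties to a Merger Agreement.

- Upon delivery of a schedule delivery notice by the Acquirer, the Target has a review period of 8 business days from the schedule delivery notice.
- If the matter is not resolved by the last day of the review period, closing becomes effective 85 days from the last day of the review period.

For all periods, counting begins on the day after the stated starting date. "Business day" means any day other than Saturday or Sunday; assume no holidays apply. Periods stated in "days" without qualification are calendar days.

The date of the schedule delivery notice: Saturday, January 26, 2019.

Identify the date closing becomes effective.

The last day of the review period: 8 business days after Saturday, January 26, 2019, skipping weekends — Jan 28, Jan 29, Jan 30, Jan 31, Feb 1, Feb 4, Feb 5, Feb 6 — lands on Wednesday, February 6, 2019.
Adding 85 calendar days to February 6, 2019 gives May 2, 2019, which is the date closing becomes effective.

May 2, 2019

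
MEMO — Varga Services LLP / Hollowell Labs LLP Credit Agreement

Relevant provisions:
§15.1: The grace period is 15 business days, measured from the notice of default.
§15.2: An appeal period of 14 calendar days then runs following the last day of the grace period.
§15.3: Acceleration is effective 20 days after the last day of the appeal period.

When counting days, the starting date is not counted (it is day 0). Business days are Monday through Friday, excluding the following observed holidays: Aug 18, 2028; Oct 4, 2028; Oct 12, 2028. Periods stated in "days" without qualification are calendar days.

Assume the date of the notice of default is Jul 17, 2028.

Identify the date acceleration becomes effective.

The last day of the grace period: 15 business days after Monday, Jul 17, 2028, skipping weekends — Jul 18, Jul 19, Jul 20, Jul 21, …, Aug 3, Aug 4, Aug 7 — lands on Monday, Aug 7, 2028.
Adding 14 calendar days to Aug 7, 2028 gives Aug 21, 2028, which is the last day of the appeal period.
The date acceleration becomes effective: Aug 21, 2028 + 20 days = Sep 10, 2028.

Sep 10, 2028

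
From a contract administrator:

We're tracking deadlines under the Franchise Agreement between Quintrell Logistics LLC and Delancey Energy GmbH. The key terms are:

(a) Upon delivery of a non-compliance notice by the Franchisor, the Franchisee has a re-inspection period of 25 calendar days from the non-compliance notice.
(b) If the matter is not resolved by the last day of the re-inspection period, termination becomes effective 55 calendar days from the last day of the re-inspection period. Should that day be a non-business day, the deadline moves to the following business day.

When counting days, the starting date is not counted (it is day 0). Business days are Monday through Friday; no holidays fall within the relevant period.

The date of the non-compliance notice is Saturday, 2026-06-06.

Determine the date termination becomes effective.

2026-08-25

The last day of the re-inspection period: 2026-06-06 + 25 days = 2026-07-01.
The date termination becomes effective: 55 calendar days after 2026-07-01 is 2026-08-25. 2026-08-25 is a Tuesday, so no roll-forward applies.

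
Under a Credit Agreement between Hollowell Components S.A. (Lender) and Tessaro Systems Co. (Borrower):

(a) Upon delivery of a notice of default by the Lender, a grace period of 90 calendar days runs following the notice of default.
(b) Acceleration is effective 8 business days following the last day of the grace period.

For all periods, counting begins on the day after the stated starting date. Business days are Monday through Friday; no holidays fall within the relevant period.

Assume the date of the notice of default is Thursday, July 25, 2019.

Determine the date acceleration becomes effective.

November 4, 2019

The last day of the grace period: 90 calendar days after July 25, 2019 is October 23, 2019.
The date acceleration becomes effective: counting 8 business days from Wednesday, October 23, 2019 (Oct 24, Oct 25, Oct 28, Oct 29, Oct 30, Oct 31, Nov 1, Nov 4, skipping weekends) reaches Monday, November 4, 2019.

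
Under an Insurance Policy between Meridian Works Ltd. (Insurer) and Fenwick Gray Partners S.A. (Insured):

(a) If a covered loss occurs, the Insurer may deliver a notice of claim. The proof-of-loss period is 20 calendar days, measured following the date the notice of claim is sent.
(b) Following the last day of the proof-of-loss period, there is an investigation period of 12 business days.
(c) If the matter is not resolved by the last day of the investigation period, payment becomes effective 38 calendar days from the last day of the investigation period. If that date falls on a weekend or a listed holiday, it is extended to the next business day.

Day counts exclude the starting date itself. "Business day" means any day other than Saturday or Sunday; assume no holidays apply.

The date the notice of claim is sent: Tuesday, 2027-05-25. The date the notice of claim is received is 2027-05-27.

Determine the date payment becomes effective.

2027-08-09

The last day of the proof-of-loss period: 2027-05-25 + 20 days = 2027-06-14.
From Monday, 2027-06-14, 12 business days (Jun 15, Jun 16, Jun 17, Jun 18, …, Jun 28, Jun 29, Jun 30, skipping weekends) brings us to Wednesday, 2027-06-30, which is the last day of the investigation period.
The date payment becomes effective: 2027-06-30 + 38 days = 2027-08-07. That falls on a Saturday, so it rolls to the next business day, Monday, 2027-08-09.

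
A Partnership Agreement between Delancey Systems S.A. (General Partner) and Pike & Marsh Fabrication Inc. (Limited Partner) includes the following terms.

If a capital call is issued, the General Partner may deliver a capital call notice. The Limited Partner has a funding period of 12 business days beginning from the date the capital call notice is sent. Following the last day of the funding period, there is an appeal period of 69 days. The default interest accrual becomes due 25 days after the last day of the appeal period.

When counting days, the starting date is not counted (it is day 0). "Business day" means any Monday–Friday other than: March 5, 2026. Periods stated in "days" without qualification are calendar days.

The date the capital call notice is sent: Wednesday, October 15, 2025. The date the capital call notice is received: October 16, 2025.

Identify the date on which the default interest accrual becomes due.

February 2, 2026

From Wednesday, October 15, 2025, 12 business days (Oct 16, Oct 17, Oct 20, Oct 21, …, Oct 29, Oct 30, Oct 31, skipping weekends) brings us to Friday, October 31, 2025, which is the last day of the funding period.
The last day of the appeal period: October 31, 2025 + 69 days = January 8, 2026.
The date on which the default interest accrual becomes due: January 8, 2026 + 25 days = February 2, 2026.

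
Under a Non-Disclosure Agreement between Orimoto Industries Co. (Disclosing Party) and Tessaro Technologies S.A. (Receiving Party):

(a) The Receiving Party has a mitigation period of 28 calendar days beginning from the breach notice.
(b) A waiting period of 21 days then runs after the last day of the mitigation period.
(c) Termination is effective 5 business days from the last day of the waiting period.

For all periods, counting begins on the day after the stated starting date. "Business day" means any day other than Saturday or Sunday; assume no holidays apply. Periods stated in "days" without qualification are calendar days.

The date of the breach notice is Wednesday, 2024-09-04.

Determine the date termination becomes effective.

2024-10-30

The last day of the mitigation period: 28 calendar days after 2024-09-04 is 2024-10-02.
The last day of the waiting period: 2024-10-02 + 21 days = 2024-10-23.
The date termination becomes effective: 5 business days after Wednesday, 2024-10-23, skipping weekends — Oct 24, Oct 25, Oct 28, Oct 29, Oct 30 — lands on Wednesday, 2024-10-30.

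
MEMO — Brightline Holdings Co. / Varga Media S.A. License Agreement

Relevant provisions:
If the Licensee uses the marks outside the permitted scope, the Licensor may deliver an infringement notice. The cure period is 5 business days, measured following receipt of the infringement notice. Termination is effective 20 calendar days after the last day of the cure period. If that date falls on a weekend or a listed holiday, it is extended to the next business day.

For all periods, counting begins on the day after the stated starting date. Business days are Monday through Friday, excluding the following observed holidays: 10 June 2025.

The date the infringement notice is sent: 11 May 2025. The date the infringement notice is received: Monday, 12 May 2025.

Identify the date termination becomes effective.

9 June 2025

The last day of the cure period: counting 5 business days from Monday, 12 May 2025 (May 13, May 14, May 15, May 16, May 19, skipping weekends) reaches Monday, 19 May 2025.
The date termination becomes effective: 19 May 2025 + 20 days = 8 June 2025. That falls on a Sunday, so it rolls to the next business day, Monday, 9 June 2025.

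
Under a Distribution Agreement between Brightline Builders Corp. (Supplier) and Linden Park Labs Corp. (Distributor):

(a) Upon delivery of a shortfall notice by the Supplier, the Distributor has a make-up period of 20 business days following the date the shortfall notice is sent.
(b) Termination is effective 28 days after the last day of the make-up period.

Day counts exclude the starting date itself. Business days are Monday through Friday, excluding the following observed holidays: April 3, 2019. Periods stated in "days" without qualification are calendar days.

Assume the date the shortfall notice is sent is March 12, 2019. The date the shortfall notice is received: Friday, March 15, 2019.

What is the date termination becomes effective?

The last day of the make-up period: 20 business days after Tuesday, March 12, 2019, skipping weekends and the listed holiday on Apr 3 — Mar 13, Mar 14, Mar 15, Mar 18, …, Apr 8, Apr 9, Apr 10 — lands on Wednesday, April 10, 2019.
The date termination becomes effective: April 10, 2019 + 28 days = May 8, 2019.

May 8, 2019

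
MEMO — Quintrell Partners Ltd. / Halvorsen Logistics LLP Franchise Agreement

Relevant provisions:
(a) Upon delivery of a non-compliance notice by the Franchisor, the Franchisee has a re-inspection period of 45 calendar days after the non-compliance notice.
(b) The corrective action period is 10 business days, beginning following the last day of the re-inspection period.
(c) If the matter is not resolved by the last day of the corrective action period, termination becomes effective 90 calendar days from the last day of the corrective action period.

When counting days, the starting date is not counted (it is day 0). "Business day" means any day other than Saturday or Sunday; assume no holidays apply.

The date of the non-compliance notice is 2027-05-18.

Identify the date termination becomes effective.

The last day of the re-inspection period: 2027-05-18 + 45 days = 2027-07-02.
The last day of the corrective action period: 10 business days after Friday, 2027-07-02, skipping weekends — Jul 5, Jul 6, Jul 7, Jul 8, Jul 9, Jul 12, Jul 13, Jul 14, Jul 15, Jul 16 — lands on Friday, 2027-07-16.
The date termination becomes effective: 90 calendar days after 2027-07-16 is 2027-10-14.

2027-10-14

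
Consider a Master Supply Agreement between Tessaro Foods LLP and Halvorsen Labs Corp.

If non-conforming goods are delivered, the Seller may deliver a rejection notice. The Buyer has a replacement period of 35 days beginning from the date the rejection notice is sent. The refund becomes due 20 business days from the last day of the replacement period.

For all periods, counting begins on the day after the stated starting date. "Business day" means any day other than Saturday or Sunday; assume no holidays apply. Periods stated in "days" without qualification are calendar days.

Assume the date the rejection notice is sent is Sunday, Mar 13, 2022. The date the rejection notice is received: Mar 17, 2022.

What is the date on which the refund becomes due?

May 13, 2022

The last day of the replacement period: Mar 13, 2022 + 35 days = Apr 17, 2022.
The date on which the refund becomes due: counting 20 business days from Sunday, Apr 17, 2022 (Apr 18, Apr 19, Apr 20, Apr 21, …, May 11, May 12, May 13, skipping weekends) reaches Friday, May 13, 2022.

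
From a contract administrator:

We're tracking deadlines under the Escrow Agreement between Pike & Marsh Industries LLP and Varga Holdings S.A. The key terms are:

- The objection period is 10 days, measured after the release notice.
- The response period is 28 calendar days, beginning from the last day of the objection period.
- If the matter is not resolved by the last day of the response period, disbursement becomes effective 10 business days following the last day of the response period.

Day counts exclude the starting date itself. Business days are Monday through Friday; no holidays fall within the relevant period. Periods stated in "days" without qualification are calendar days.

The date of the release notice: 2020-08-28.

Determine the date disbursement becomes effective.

2020-10-19

The last day of the objection period: 2020-08-28 + 10 days = 2020-09-07.
The last day of the response period: 2020-09-07 + 28 days = 2020-10-05.
The date disbursement becomes effective: counting 10 business days from Monday, 2020-10-05 (Oct 6, Oct 7, Oct 8, Oct 9, Oct 12, Oct 13, Oct 14, Oct 15, Oct 16, Oct 19, skipping weekends) reaches Monday, 2020-10-19.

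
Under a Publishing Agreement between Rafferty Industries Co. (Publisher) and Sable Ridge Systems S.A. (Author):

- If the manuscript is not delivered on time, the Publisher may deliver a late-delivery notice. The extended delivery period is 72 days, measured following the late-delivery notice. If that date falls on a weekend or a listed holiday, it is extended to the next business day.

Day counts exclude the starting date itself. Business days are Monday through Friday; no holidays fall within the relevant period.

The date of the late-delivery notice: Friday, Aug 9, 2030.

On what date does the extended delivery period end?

The last day of the extended delivery period: 72 calendar days after Aug 9, 2030 is Oct 20, 2030. That falls on a Sunday, so it rolls to the next business day, Monday, Oct 21, 2030.

Oct 21, 2030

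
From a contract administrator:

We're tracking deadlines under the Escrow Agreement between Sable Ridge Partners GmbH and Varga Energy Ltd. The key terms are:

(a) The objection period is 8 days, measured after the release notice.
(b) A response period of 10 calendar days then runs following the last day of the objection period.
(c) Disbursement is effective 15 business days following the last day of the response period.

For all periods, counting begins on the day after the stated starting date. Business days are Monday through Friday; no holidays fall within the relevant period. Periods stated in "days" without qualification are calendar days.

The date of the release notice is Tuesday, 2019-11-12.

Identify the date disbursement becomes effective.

Adding 8 calendar days to 2019-11-12 gives 2019-11-20, which is the last day of the objection period.
Adding 10 calendar days to 2019-11-20 gives 2019-11-30, which is the last day of the response period.
From Saturday, 2019-11-30, 15 business days (Dec 2, Dec 3, Dec 4, Dec 5, …, Dec 18, Dec 19, Dec 20, skipping weekends) brings us to Friday, 2019-12-20, which is the date disbursement becomes effective.

2019-12-20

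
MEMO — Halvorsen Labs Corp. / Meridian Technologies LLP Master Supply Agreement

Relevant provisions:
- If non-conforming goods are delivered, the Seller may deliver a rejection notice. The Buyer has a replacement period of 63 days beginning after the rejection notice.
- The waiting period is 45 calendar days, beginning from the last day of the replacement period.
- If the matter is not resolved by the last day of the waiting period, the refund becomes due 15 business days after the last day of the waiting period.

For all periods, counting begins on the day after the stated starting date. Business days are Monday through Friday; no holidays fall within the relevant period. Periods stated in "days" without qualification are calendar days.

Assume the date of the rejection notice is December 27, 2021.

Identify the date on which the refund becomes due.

May 5, 2022

The last day of the replacement period: 63 calendar days after December 27, 2021 is February 28, 2022.
The last day of the waiting period: 45 calendar days after February 28, 2022 is April 14, 2022.
From Thursday, April 14, 2022, 15 business days (Apr 15, Apr 18, Apr 19, Apr 20, …, May 3, May 4, May 5, skipping weekends) brings us to Thursday, May 5, 2022, which is the date on which the refund becomes due.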